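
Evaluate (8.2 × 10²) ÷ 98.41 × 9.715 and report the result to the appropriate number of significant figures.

(8.2 × 10²) ÷ 98.41 × 9.715 = 80.9501066965…
Multiplication/division keeps the fewest significant figures: 8.2 × 10² → 2 s.f., 98.41 → 4 s.f., 9.715 → 4 s.f.; limit is 2.
Rounded to 2 significant figures: 81.

81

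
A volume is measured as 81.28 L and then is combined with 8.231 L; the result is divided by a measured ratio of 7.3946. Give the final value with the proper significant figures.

12.10 L

81.28 L + 8.231 L = 89.511 L; the sum is limited to 2 decimal places (4 s.f.).
Carrying full precision, 89.511 ÷ 7.3946 = 12.104914397… L; 7.3946 has 5 s.f., so the result keeps min(4, 5) = 4 s.f.
Rounded to 4 significant figures: 12.10 L.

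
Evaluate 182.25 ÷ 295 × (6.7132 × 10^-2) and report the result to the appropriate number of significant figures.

182.25 ÷ 295 × (6.7132 × 10^-2) = 0.0414739220339…
Multiplication/division keeps the fewest significant figures: 182.25 → 5 s.f., 295 → 3 s.f., 6.7132 × 10^-2 → 5 s.f.; limit is 3.
Rounded to 3 significant figures: 0.0415.

0.0415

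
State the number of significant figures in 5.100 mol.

4

5.100: trailing zeros after a decimal point are significant.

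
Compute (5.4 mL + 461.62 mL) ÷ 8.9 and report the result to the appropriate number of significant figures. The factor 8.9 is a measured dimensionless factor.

52 mL

5.4 mL + 461.62 mL = 467.02 mL; the sum is limited to 1 decimal place (4 s.f.).
Carrying full precision, 467.02 ÷ 8.9 = 52.4741573034… mL; 8.9 has 2 s.f., so the result keeps min(4, 2) = 2 s.f.
Rounded to 2 significant figures: 52 mL.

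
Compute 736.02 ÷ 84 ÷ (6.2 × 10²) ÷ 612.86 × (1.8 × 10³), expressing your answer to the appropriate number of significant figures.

736.02 ÷ 84 ÷ (6.2 × 10²) ÷ 612.86 × (1.8 × 10³) = 0.0415078146113…
Multiplication/division keeps the fewest significant figures: 736.02 → 5 s.f., 84 → 2 s.f., 6.2 × 10² → 2 s.f., 612.86 → 5 s.f., 1.8 × 10³ → 2 s.f.; limit is 2.
Rounded to 2 significant figures: 0.042.

0.042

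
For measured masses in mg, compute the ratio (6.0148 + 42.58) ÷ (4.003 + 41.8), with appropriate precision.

6.0148 + 42.58 = 48.5948, limited to 2 d.p. → 4 s.f.; 4.003 + 41.8 = 45.803, limited to 1 d.p. → 3 s.f.
Carrying full precision, 48.5948 ÷ 45.803 = 1.06095233937…; keep min(4, 3) = 3 s.f.
Rounded to 3 significant figures: 1.06.

1.06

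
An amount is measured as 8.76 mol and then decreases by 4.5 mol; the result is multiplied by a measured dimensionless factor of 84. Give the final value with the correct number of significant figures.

3.6 × 10² mol

8.76 mol − 4.5 mol = 4.26 mol; the difference is limited to 1 decimal place (2 s.f.).
Carrying full precision, 4.26 × 84 = 357.84 mol; 84 has 2 s.f., so the result keeps min(2, 2) = 2 s.f.
Rounded to 2 significant figures: 3.6 × 10² mol.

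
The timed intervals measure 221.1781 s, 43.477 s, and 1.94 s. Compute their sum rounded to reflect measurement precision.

266.60 s

221.1781 s + 43.477 s + 1.94 s = 266.5951 s.
Addition/subtraction keeps the fewest decimal places: 221.1781 → 4 decimal places, 43.477 → 3 decimal places, 1.94 → 2 decimal places; limit is 2.
Rounded to 2 decimal places: 266.60 s.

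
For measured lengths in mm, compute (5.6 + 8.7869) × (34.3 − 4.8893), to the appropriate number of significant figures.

423 mm²

5.6 + 8.7869 = 14.3869, limited to 1 d.p. → 3 s.f.; 34.3 − 4.8893 = 29.4107, limited to 1 d.p. → 3 s.f.
Carrying full precision, 14.3869 × 29.4107 = 423.12879983; keep min(3, 3) = 3 s.f.
Rounded to 3 significant figures: 423 mm².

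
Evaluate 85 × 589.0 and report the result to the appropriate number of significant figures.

5.0 × 10⁴

85 × 589.0 = 50065
Multiplication/division keeps the fewest significant figures: 85 → 2 s.f., 589.0 → 4 s.f.; limit is 2.
Rounded to 2 significant figures: 5.0 × 10⁴.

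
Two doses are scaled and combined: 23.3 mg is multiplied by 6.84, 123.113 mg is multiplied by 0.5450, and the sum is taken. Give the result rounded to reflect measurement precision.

226 mg

23.3 × 6.84 = 159.372 → 159 mg (3 s.f., last digit at the 10^0 place).
123.113 × 0.5450 = 67.096585 → 67.10 mg (4 s.f., last digit at the 10^-2 place).
Sum: 226.468585 mg; keep the coarser place, 10^0.
Result: 226 mg.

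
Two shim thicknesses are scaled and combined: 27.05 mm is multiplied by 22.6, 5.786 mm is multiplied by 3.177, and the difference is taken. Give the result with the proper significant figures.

593 mm

27.05 × 22.6 = 611.33 → 6.11 × 10^2 mm (3 s.f., last digit at the 10^0 place).
5.786 × 3.177 = 18.382122 → 18.38 mm (4 s.f., last digit at the 10^-2 place).
Difference: 592.947878 mm; keep the coarser place, 10^0.
Result: 593 mm.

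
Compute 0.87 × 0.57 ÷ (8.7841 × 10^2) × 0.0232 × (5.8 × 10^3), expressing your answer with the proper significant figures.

0.87 × 0.57 ÷ (8.7841 × 10^2) × 0.0232 × (5.8 × 10^3) = 0.0759648728953…
Multiplication/division keeps the fewest significant figures: 0.87 → 2 s.f., 0.57 → 2 s.f., 8.7841 × 10^2 → 5 s.f., 0.0232 → 3 s.f., 5.8 × 10^3 → 2 s.f.; limit is 2.
Rounded to 2 significant figures: 7.6 × 10^-2.

7.6 × 10^-2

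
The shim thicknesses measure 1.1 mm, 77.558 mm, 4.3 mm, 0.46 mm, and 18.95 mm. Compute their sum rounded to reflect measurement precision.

1.1 mm + 77.558 mm + 4.3 mm + 0.46 mm + 18.95 mm = 102.368 mm.
Addition/subtraction keeps the fewest decimal places: 1.1 → 1 decimal place, 77.558 → 3 decimal places, 4.3 → 1 decimal place, 0.46 → 2 decimal places, 18.95 → 2 decimal places; limit is 1.
Rounded to 1 decimal place: 102.4 mm.

102.4 mm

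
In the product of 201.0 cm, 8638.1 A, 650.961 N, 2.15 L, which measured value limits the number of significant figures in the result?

2.15 L

201.0 cm → 4 s.f.; 8638.1 A → 5 s.f.; 650.961 N → 6 s.f.; 2.15 L → 3 s.f.
The fewest is 3 significant figures, from 2.15 L.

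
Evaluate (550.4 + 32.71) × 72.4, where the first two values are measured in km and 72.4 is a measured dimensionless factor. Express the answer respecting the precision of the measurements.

550.4 km + 32.71 km = 583.11 km; the sum is limited to 1 decimal place (4 s.f.).
Carrying full precision, 583.11 × 72.4 = 42217.164 km; 72.4 has 3 s.f., so the result keeps min(4, 3) = 3 s.f.
Rounded to 3 significant figures: 4.22 × 10⁴ km.

4.22 × 10⁴ km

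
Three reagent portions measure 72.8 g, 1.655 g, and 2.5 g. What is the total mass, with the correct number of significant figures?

72.8 g + 1.655 g + 2.5 g = 76.955 g.
Addition/subtraction keeps the fewest decimal places: 72.8 → 1 decimal place, 1.655 → 3 decimal places, 2.5 → 1 decimal place; limit is 1.
Rounded to 1 decimal place: 77.0 g.

77.0 g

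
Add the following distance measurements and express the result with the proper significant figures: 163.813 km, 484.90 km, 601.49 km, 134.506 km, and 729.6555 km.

163.813 km + 484.90 km + 601.49 km + 134.506 km + 729.6555 km = 2114.3645 km.
Addition/subtraction keeps the fewest decimal places: 163.813 → 3 decimal places, 484.90 → 2 decimal places, 601.49 → 2 decimal places, 134.506 → 3 decimal places, 729.6555 → 4 decimal places; limit is 2.
Rounded to 2 decimal places: 2114.36 km.

2114.36 km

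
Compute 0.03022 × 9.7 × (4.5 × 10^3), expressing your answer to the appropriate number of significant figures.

0.03022 × 9.7 × (4.5 × 10^3) = 1319.103
Multiplication/division keeps the fewest significant figures: 0.03022 → 4 s.f., 9.7 → 2 s.f., 4.5 × 10^3 → 2 s.f.; limit is 2.
Rounded to 2 significant figures: 1.3 × 10^3.

1.3 × 10^3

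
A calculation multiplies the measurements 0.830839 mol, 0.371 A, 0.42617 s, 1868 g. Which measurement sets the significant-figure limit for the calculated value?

0.371 A

0.830839 mol → 6 s.f.; 0.371 A → 3 s.f.; 0.42617 s → 5 s.f.; 1868 g → 4 s.f.
The fewest is 3 significant figures, from 0.371 A.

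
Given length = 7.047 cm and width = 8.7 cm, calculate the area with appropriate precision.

61 cm²

area = 7.047 cm × 8.7 cm = 61.3089 cm².
7.047 has 4 significant figures; 8.7 has 2.
Division/multiplication keeps the fewest: 2 significant figures.
Rounded: 61 cm².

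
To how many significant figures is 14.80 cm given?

14.80: trailing zeros after a decimal point are significant.

4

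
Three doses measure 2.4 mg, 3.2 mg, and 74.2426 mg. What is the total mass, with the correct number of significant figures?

79.8 mg

2.4 mg + 3.2 mg + 74.2426 mg = 79.8426 mg.
Addition/subtraction keeps the fewest decimal places: 2.4 → 1 decimal place, 3.2 → 1 decimal place, 74.2426 → 4 decimal places; limit is 1.
Rounded to 1 decimal place: 79.8 mg.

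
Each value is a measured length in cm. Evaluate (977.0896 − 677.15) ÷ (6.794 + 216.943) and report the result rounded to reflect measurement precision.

977.0896 − 677.15 = 299.9396, limited to 2 d.p. → 5 s.f.; 6.794 + 216.943 = 223.737, limited to 3 d.p. → 6 s.f.
Carrying full precision, 299.9396 ÷ 223.737 = 1.3405900678…; keep min(5, 6) = 5 s.f.
Rounded to 5 significant figures: 1.3406.

1.3406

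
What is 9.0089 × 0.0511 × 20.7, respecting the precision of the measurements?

9.0089 × 0.0511 × 20.7 = 9.529344153
Multiplication/division keeps the fewest significant figures: 9.0089 → 5 s.f., 0.0511 → 3 s.f., 20.7 → 3 s.f.; limit is 3.
Rounded to 3 significant figures: 9.53.

9.53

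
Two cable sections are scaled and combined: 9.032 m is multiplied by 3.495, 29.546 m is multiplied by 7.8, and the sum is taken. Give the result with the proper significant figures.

2.6 × 10^2 m

9.032 × 3.495 = 31.56684 → 31.57 m (4 s.f., last digit at the 10^-2 place).
29.546 × 7.8 = 230.4588 → 2.3 × 10^2 m (2 s.f., last digit at the 10^1 place).
Sum: 262.02564 m; keep the coarser place, 10^1.
Result: 2.6 × 10^2 m.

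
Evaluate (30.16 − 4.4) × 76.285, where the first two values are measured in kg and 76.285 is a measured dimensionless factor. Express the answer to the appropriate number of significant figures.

30.16 kg − 4.4 kg = 25.76 kg; the difference is limited to 1 decimal place (3 s.f.).
Carrying full precision, 25.76 × 76.285 = 1965.1016 kg; 76.285 has 5 s.f., so the result keeps min(3, 5) = 3 s.f.
Rounded to 3 significant figures: 1.97 × 10^3 kg.

1.97 × 10^3 kg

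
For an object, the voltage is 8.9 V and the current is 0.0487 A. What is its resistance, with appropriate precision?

1.8 × 10² Ω

resistance = 8.9 V ÷ 0.0487 A = 182.751540041… Ω.
8.9 has 2 significant figures; 0.0487 has 3.
Division/multiplication keeps the fewest: 2 significant figures.
Rounded: 1.8 × 10² Ω.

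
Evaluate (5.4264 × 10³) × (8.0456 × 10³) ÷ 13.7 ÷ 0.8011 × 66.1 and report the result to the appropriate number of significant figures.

2.63 × 10⁸

(5.4264 × 10³) × (8.0456 × 10³) ÷ 13.7 ÷ 0.8011 × 66.1 = 262944688.082…
Multiplication/division keeps the fewest significant figures: 5.4264 × 10³ → 5 s.f., 8.0456 × 10³ → 5 s.f., 13.7 → 3 s.f., 0.8011 → 4 s.f., 66.1 → 3 s.f.; limit is 3.
Rounded to 3 significant figures: 2.63 × 10⁸.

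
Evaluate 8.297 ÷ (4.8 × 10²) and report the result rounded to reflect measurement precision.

8.297 ÷ (4.8 × 10²) = 0.0172854166667…
Multiplication/division keeps the fewest significant figures: 8.297 → 4 s.f., 4.8 × 10² → 2 s.f.; limit is 2.
Rounded to 2 significant figures: 0.017.

0.017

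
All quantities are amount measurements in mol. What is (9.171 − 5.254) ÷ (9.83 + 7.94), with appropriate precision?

9.171 − 5.254 = 3.917, limited to 3 d.p. → 4 s.f.; 9.83 + 7.94 = 17.77, limited to 2 d.p. → 4 s.f.
Carrying full precision, 3.917 ÷ 17.77 = 0.220427687113…; keep min(4, 4) = 4 s.f.
Rounded to 4 significant figures: 0.2204.

0.2204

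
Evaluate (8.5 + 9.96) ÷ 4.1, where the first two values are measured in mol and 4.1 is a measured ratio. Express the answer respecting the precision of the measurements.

8.5 mol + 9.96 mol = 18.46 mol; the sum is limited to 1 decimal place (3 s.f.).
Carrying full precision, 18.46 ÷ 4.1 = 4.50243902439… mol; 4.1 has 2 s.f., so the result keeps min(3, 2) = 2 s.f.
Rounded to 2 significant figures: 4.5 mol.

4.5 mol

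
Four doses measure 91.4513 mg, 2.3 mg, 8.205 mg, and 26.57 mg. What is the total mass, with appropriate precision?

91.4513 mg + 2.3 mg + 8.205 mg + 26.57 mg = 128.5263 mg.
Addition/subtraction keeps the fewest decimal places: 91.4513 → 4 decimal places, 2.3 → 1 decimal place, 8.205 → 3 decimal places, 26.57 → 2 decimal places; limit is 1.
Rounded to 1 decimal place: 128.5 mg.

128.5 mg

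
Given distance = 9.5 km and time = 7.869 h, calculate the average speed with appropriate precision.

1.2 km/h

average speed = 9.5 km ÷ 7.869 h = 1.20726903037… km/h.
9.5 has 2 significant figures; 7.869 has 4.
Division/multiplication keeps the fewest: 2 significant figures.
Rounded: 1.2 km/h.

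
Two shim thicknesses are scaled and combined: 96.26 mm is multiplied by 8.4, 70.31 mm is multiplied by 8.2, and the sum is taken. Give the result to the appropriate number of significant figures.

96.26 × 8.4 = 808.584 → 8.1 × 10² mm (2 s.f., last digit at the 10^1 place).
70.31 × 8.2 = 576.542 → 5.8 × 10² mm (2 s.f., last digit at the 10^1 place).
Sum: 1385.126 mm; keep the coarser place, 10^1.
Result: 1.39 × 10³ mm.

1.39 × 10³ mm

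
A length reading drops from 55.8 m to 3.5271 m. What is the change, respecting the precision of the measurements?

52.3 m

55.8 m − 3.5271 m = 52.2729 m.
Addition/subtraction keeps the fewest decimal places: 55.8 → 1 decimal place, 3.5271 → 4 decimal places; limit is 1.
Rounded to 1 decimal place: 52.3 m.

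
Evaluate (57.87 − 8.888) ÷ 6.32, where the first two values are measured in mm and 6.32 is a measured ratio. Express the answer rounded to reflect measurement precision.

57.87 mm − 8.888 mm = 48.982 mm; the difference is limited to 2 decimal places (4 s.f.).
Carrying full precision, 48.982 ÷ 6.32 = 7.7503164557… mm; 6.32 has 3 s.f., so the result keeps min(4, 3) = 3 s.f.
Rounded to 3 significant figures: 7.75 mm.

7.75 mm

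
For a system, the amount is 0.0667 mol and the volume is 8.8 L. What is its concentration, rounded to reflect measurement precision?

0.0076 mol/L

concentration = 0.0667 mol ÷ 8.8 L = 0.00757954545455… mol/L.
0.0667 has 3 significant figures; 8.8 has 2.
Division/multiplication keeps the fewest: 2 significant figures.
Rounded: 0.0076 mol/L.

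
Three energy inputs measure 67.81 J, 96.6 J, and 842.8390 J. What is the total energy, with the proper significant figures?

67.81 J + 96.6 J + 842.8390 J = 1007.2490 J.
Addition/subtraction keeps the fewest decimal places: 67.81 → 2 decimal places, 96.6 → 1 decimal place, 842.8390 → 4 decimal places; limit is 1.
Rounded to 1 decimal place: 1007.2 J.

1007.2 J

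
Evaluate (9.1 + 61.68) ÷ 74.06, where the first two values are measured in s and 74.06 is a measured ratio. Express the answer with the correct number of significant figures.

0.956 s

9.1 s + 61.68 s = 70.78 s; the sum is limited to 1 decimal place (3 s.f.).
Carrying full precision, 70.78 ÷ 74.06 = 0.955711585201… s; 74.06 has 4 s.f., so the result keeps min(3, 4) = 3 s.f.
Rounded to 3 significant figures: 0.956 s.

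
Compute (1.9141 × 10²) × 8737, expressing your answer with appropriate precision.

(1.9141 × 10²) × 8737 = 1672349.17
Multiplication/division keeps the fewest significant figures: 1.9141 × 10² → 5 s.f., 8737 → 4 s.f.; limit is 4.
Rounded to 4 significant figures: 1.672 × 10⁶.

1.672 × 10⁶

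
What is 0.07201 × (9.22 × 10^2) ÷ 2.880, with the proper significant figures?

0.07201 × (9.22 × 10^2) ÷ 2.880 = 23.0532013889…
Multiplication/division keeps the fewest significant figures: 0.07201 → 4 s.f., 9.22 × 10^2 → 3 s.f., 2.880 → 4 s.f.; limit is 3.
Rounded to 3 significant figures: 23.1.

23.1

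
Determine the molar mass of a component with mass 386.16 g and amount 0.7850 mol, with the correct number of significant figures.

molar mass = 386.16 g ÷ 0.7850 mol = 491.923566879… g/mol.
386.16 has 5 significant figures; 0.7850 has 4.
Division/multiplication keeps the fewest: 4 significant figures.
Rounded: 491.9 g/mol.

491.9 g/mol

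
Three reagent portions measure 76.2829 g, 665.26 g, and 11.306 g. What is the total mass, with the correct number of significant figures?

752.85 g

76.2829 g + 665.26 g + 11.306 g = 752.8489 g.
Addition/subtraction keeps the fewest decimal places: 76.2829 → 4 decimal places, 665.26 → 2 decimal places, 11.306 → 3 decimal places; limit is 2.
Rounded to 2 decimal places: 752.85 g.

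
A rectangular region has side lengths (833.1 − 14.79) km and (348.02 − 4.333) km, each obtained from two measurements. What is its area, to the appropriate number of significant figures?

833.1 − 14.79 = 818.31, limited to 1 d.p. → 4 s.f.; 348.02 − 4.333 = 343.687, limited to 2 d.p. → 5 s.f.
Carrying full precision, 818.31 × 343.687 = 281242.50897; keep min(4, 5) = 4 s.f.
Rounded to 4 significant figures: 2.812 × 10^5 km².

2.812 × 10^5 km²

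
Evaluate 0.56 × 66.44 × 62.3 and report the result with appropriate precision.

2.3 × 10^3

0.56 × 66.44 × 62.3 = 2317.95872
Multiplication/division keeps the fewest significant figures: 0.56 → 2 s.f., 66.44 → 4 s.f., 62.3 → 3 s.f.; limit is 2.
Rounded to 2 significant figures: 2.3 × 10^3.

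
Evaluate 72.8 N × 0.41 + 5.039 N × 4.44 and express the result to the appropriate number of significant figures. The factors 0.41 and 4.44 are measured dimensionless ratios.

72.8 × 0.41 = 29.848 → 30. N (2 s.f., last digit at the 10^0 place).
5.039 × 4.44 = 22.37316 → 22.4 N (3 s.f., last digit at the 10^-1 place).
Sum: 52.22116 N; keep the coarser place, 10^0.
Result: 52 N.

52 N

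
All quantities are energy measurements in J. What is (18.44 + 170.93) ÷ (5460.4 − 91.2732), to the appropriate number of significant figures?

18.44 + 170.93 = 189.37, limited to 2 d.p. → 5 s.f.; 5460.4 − 91.2732 = 5369.1268, limited to 1 d.p. → 5 s.f.
Carrying full precision, 189.37 ÷ 5369.1268 = 0.0352701672086…; keep min(5, 5) = 5 s.f.
Rounded to 5 significant figures: 0.035270.

0.035270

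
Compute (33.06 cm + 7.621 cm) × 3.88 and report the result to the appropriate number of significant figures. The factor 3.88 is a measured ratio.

158 cm

33.06 cm + 7.621 cm = 40.681 cm; the sum is limited to 2 decimal places (4 s.f.).
Carrying full precision, 40.681 × 3.88 = 157.84228 cm; 3.88 has 3 s.f., so the result keeps min(4, 3) = 3 s.f.
Rounded to 3 significant figures: 158 cm.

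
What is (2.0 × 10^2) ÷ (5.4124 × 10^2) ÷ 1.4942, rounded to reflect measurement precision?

0.25

(2.0 × 10^2) ÷ (5.4124 × 10^2) ÷ 1.4942 = 0.24730413515…
Multiplication/division keeps the fewest significant figures: 2.0 × 10^2 → 2 s.f., 5.4124 × 10^2 → 5 s.f., 1.4942 → 5 s.f.; limit is 2.
Rounded to 2 significant figures: 0.25.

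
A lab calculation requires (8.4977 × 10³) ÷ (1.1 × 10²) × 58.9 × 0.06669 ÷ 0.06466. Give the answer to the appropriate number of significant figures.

(8.4977 × 10³) ÷ (1.1 × 10²) × 58.9 × 0.06669 ÷ 0.06466 = 4692.98343864…
Multiplication/division keeps the fewest significant figures: 8.4977 × 10³ → 5 s.f., 1.1 × 10² → 2 s.f., 58.9 → 3 s.f., 0.06669 → 4 s.f., 0.06466 → 4 s.f.; limit is 2.
Rounded to 2 significant figures: 4.7 × 10³.

4.7 × 10³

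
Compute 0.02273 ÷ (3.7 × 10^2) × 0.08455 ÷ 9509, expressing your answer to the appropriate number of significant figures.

5.5 × 10^-10

0.02273 ÷ (3.7 × 10^2) × 0.08455 ÷ 9509 = 5.46231166491 × 10^-10…
Multiplication/division keeps the fewest significant figures: 0.02273 → 4 s.f., 3.7 × 10^2 → 2 s.f., 0.08455 → 4 s.f., 9509 → 4 s.f.; limit is 2.
Rounded to 2 significant figures: 5.5 × 10^-10.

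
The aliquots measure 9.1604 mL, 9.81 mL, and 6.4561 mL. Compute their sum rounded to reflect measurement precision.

9.1604 mL + 9.81 mL + 6.4561 mL = 25.4265 mL.
Addition/subtraction keeps the fewest decimal places: 9.1604 → 4 decimal places, 9.81 → 2 decimal places, 6.4561 → 4 decimal places; limit is 2.
Rounded to 2 decimal places: 25.43 mL.

25.43 mL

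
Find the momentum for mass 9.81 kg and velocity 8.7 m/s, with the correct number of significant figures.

85 kg·m/s

momentum = 9.81 kg × 8.7 m/s = 85.347 kg·m/s.
9.81 has 3 significant figures; 8.7 has 2.
Division/multiplication keeps the fewest: 2 significant figures.
Rounded: 85 kg·m/s.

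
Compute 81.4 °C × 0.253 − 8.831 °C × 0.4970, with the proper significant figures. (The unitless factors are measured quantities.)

81.4 × 0.253 = 20.5942 → 20.6 °C (3 s.f., last digit at the 10^-1 place).
8.831 × 0.4970 = 4.389007 → 4.389 °C (4 s.f., last digit at the 10^-3 place).
Difference: 16.205193 °C; keep the coarser place, 10^-1.
Result: 16.2 °C.

16.2 °C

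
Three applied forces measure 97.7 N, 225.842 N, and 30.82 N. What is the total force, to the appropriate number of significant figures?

97.7 N + 225.842 N + 30.82 N = 354.362 N.
Addition/subtraction keeps the fewest decimal places: 97.7 → 1 decimal place, 225.842 → 3 decimal places, 30.82 → 2 decimal places; limit is 1.
Rounded to 1 decimal place: 354.4 N.

354.4 N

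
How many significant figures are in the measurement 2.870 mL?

4

2.870: trailing zeros after a decimal point are significant.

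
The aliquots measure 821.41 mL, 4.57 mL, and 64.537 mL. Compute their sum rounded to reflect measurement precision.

821.41 mL + 4.57 mL + 64.537 mL = 890.517 mL.
Addition/subtraction keeps the fewest decimal places: 821.41 → 2 decimal places, 4.57 → 2 decimal places, 64.537 → 3 decimal places; limit is 2.
Rounded to 2 decimal places: 890.52 mL.

890.52 mL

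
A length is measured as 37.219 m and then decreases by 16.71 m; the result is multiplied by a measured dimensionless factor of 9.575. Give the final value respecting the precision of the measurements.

196.4 m

37.219 m − 16.71 m = 20.509 m; the difference is limited to 2 decimal places (4 s.f.).
Carrying full precision, 20.509 × 9.575 = 196.373675 m; 9.575 has 4 s.f., so the result keeps min(4, 4) = 4 s.f.
Rounded to 4 significant figures: 196.4 m.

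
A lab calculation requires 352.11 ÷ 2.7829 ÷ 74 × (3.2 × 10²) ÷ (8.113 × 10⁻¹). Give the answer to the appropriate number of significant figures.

352.11 ÷ 2.7829 ÷ 74 × (3.2 × 10²) ÷ (8.113 × 10⁻¹) = 674.399968176…
Multiplication/division keeps the fewest significant figures: 352.11 → 5 s.f., 2.7829 → 5 s.f., 74 → 2 s.f., 3.2 × 10² → 2 s.f., 8.113 × 10⁻¹ → 4 s.f.; limit is 2.
Rounded to 2 significant figures: 6.7 × 10².

6.7 × 10²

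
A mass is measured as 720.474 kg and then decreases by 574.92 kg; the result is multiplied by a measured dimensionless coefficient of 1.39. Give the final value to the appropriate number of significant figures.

720.474 kg − 574.92 kg = 145.554 kg; the difference is limited to 2 decimal places (5 s.f.).
Carrying full precision, 145.554 × 1.39 = 202.32006 kg; 1.39 has 3 s.f., so the result keeps min(5, 3) = 3 s.f.
Rounded to 3 significant figures: 202 kg.

202 kg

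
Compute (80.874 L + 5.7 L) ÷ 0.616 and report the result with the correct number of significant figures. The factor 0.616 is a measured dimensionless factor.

1.41 × 10² L

80.874 L + 5.7 L = 86.574 L; the sum is limited to 1 decimal place (3 s.f.).
Carrying full precision, 86.574 ÷ 0.616 = 140.542207792… L; 0.616 has 3 s.f., so the result keeps min(3, 3) = 3 s.f.
Rounded to 3 significant figures: 1.41 × 10² L.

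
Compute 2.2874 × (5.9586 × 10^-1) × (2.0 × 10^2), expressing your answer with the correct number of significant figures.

2.7 × 10^2

2.2874 × (5.9586 × 10^-1) × (2.0 × 10^2) = 272.5940328
Multiplication/division keeps the fewest significant figures: 2.2874 → 5 s.f., 5.9586 × 10^-1 → 5 s.f., 2.0 × 10^2 → 2 s.f.; limit is 2.
Rounded to 2 significant figures: 2.7 × 10^2.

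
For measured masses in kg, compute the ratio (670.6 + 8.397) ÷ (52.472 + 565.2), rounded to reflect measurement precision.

670.6 + 8.397 = 678.997, limited to 1 d.p. → 4 s.f.; 52.472 + 565.2 = 617.672, limited to 1 d.p. → 4 s.f.
Carrying full precision, 678.997 ÷ 617.672 = 1.09928408605…; keep min(4, 4) = 4 s.f.
Rounded to 4 significant figures: 1.099.

1.099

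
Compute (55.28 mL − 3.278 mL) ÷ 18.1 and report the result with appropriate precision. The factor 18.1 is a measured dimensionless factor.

2.87 mL

55.28 mL − 3.278 mL = 52.002 mL; the difference is limited to 2 decimal places (4 s.f.).
Carrying full precision, 52.002 ÷ 18.1 = 2.87303867403… mL; 18.1 has 3 s.f., so the result keeps min(4, 3) = 3 s.f.
Rounded to 3 significant figures: 2.87 mL.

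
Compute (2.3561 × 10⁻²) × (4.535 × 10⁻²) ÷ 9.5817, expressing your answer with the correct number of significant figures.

(2.3561 × 10⁻²) × (4.535 × 10⁻²) ÷ 9.5817 = 0.000111513755388…
Multiplication/division keeps the fewest significant figures: 2.3561 × 10⁻² → 5 s.f., 4.535 × 10⁻² → 4 s.f., 9.5817 → 5 s.f.; limit is 4.
Rounded to 4 significant figures: 1.115 × 10⁻⁴.

1.115 × 10⁻⁴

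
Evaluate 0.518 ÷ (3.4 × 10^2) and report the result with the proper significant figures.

0.0015

0.518 ÷ (3.4 × 10^2) = 0.00152352941176…
Multiplication/division keeps the fewest significant figures: 0.518 → 3 s.f., 3.4 × 10^2 → 2 s.f.; limit is 2.
Rounded to 2 significant figures: 0.0015.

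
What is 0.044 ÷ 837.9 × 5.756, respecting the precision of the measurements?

3.0 × 10^-4

0.044 ÷ 837.9 × 5.756 = 0.000302260412937…
Multiplication/division keeps the fewest significant figures: 0.044 → 2 s.f., 837.9 → 4 s.f., 5.756 → 4 s.f.; limit is 2.
Rounded to 2 significant figures: 3.0 × 10^-4.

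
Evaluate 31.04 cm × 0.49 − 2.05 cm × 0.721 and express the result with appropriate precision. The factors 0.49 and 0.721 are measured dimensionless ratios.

31.04 × 0.49 = 15.2096 → 15 cm (2 s.f., last digit at the 10^0 place).
2.05 × 0.721 = 1.47805 → 1.48 cm (3 s.f., last digit at the 10^-2 place).
Difference: 13.73155 cm; keep the coarser place, 10^0.
Result: 14 cm.

14 cm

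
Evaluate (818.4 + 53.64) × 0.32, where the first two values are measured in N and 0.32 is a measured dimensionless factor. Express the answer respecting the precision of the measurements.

2.8 × 10² N

818.4 N + 53.64 N = 872.04 N; the sum is limited to 1 decimal place (4 s.f.).
Carrying full precision, 872.04 × 0.32 = 279.0528 N; 0.32 has 2 s.f., so the result keeps min(4, 2) = 2 s.f.
Rounded to 2 significant figures: 2.8 × 10² N.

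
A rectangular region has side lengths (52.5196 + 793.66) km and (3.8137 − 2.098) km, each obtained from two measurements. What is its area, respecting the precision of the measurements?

52.5196 + 793.66 = 846.1796, limited to 2 d.p. → 5 s.f.; 3.8137 − 2.098 = 1.7157, limited to 3 d.p. → 4 s.f.
Carrying full precision, 846.1796 × 1.7157 = 1451.79033972; keep min(5, 4) = 4 s.f.
Rounded to 4 significant figures: 1452 km².

1452 km²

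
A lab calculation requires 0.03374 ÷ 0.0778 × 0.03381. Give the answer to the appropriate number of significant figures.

0.0147

0.03374 ÷ 0.0778 × 0.03381 = 0.0146625886889…
Multiplication/division keeps the fewest significant figures: 0.03374 → 4 s.f., 0.0778 → 3 s.f., 0.03381 → 4 s.f.; limit is 3.
Rounded to 3 significant figures: 0.0147.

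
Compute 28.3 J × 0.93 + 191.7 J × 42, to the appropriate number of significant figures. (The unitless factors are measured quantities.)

8.1 × 10^3 J

28.3 × 0.93 = 26.319 → 26 J (2 s.f., last digit at the 10^0 place).
191.7 × 42 = 8051.4 → 8.1 × 10^3 J (2 s.f., last digit at the 10^2 place).
Sum: 8077.719 J; keep the coarser place, 10^2.
Result: 8.1 × 10^3 J.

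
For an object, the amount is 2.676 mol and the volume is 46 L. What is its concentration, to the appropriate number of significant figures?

0.058 mol/L

concentration = 2.676 mol ÷ 46 L = 0.0581739130435… mol/L.
2.676 has 4 significant figures; 46 has 2.
Division/multiplication keeps the fewest: 2 significant figures.
Rounded: 0.058 mol/L.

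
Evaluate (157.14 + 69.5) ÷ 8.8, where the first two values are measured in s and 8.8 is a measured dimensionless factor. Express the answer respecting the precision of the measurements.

157.14 s + 69.5 s = 226.64 s; the sum is limited to 1 decimal place (4 s.f.).
Carrying full precision, 226.64 ÷ 8.8 = 25.7545454545… s; 8.8 has 2 s.f., so the result keeps min(4, 2) = 2 s.f.
Rounded to 2 significant figures: 26 s.

26 s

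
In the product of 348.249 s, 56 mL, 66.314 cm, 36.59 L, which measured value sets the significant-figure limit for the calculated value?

348.249 s → 6 s.f.; 56 mL → 2 s.f.; 66.314 cm → 5 s.f.; 36.59 L → 4 s.f.
The fewest is 2 significant figures, from 56 mL.

56 mL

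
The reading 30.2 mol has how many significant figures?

30.2: zeros between nonzero digits are significant.

3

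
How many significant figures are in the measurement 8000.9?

8000.9: zeros between nonzero digits are significant.

5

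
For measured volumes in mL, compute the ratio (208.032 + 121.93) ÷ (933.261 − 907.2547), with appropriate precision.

208.032 + 121.93 = 329.962, limited to 2 d.p. → 5 s.f.; 933.261 − 907.2547 = 26.0063, limited to 3 d.p. → 5 s.f.
Carrying full precision, 329.962 ÷ 26.0063 = 12.6877718091…; keep min(5, 5) = 5 s.f.
Rounded to 5 significant figures: 12.688.

12.688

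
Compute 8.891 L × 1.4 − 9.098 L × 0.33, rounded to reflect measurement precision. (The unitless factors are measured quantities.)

9 L

8.891 × 1.4 = 12.4474 → 12 L (2 s.f., last digit at the 10^0 place).
9.098 × 0.33 = 3.00234 → 3.0 L (2 s.f., last digit at the 10^-1 place).
Difference: 9.44506 L; keep the coarser place, 10^0.
Result: 9 L.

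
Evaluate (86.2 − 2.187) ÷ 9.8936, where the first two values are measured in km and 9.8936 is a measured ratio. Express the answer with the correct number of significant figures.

86.2 km − 2.187 km = 84.013 km; the difference is limited to 1 decimal place (3 s.f.).
Carrying full precision, 84.013 ÷ 9.8936 = 8.49165116843… km; 9.8936 has 5 s.f., so the result keeps min(3, 5) = 3 s.f.
Rounded to 3 significant figures: 8.49 km.

8.49 km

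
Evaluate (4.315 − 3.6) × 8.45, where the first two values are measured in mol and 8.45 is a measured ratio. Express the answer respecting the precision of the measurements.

4.315 mol − 3.6 mol = 0.715 mol; the difference is limited to 1 decimal place (1 s.f.).
Carrying full precision, 0.715 × 8.45 = 6.04175 mol; 8.45 has 3 s.f., so the result keeps min(1, 3) = 1 s.f.
Rounded to 1 significant figure: 6 mol.

6 mol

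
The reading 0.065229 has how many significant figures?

0.065229: leading zeros are not significant.

5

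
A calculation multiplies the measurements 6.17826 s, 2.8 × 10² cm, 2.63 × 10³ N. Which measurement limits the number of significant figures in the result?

6.17826 s → 6 s.f.; 2.8 × 10² cm → 2 s.f.; 2.63 × 10³ N → 3 s.f.
The fewest is 2 significant figures, from 2.8 × 10² cm.

2.8 × 10² cm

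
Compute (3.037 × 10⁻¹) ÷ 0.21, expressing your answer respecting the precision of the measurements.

1.4

(3.037 × 10⁻¹) ÷ 0.21 = 1.44619047619…
Multiplication/division keeps the fewest significant figures: 3.037 × 10⁻¹ → 4 s.f., 0.21 → 2 s.f.; limit is 2.
Rounded to 2 significant figures: 1.4.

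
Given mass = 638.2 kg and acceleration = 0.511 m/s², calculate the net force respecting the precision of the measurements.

326 N

net force = 638.2 kg × 0.511 m/s² = 326.1202 N.
638.2 has 4 significant figures; 0.511 has 3.
Division/multiplication keeps the fewest: 3 significant figures.
Rounded: 326 N.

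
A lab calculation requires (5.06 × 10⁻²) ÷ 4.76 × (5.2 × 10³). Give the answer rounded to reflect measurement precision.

(5.06 × 10⁻²) ÷ 4.76 × (5.2 × 10³) = 55.2773109244…
Multiplication/division keeps the fewest significant figures: 5.06 × 10⁻² → 3 s.f., 4.76 → 3 s.f., 5.2 × 10³ → 2 s.f.; limit is 2.
Rounded to 2 significant figures: 55.

55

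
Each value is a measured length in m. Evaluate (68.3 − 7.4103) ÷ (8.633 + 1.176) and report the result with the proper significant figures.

68.3 − 7.4103 = 60.8897, limited to 1 d.p. → 3 s.f.; 8.633 + 1.176 = 9.809, limited to 3 d.p. → 4 s.f.
Carrying full precision, 60.8897 ÷ 9.809 = 6.20753389744…; keep min(3, 4) = 3 s.f.
Rounded to 3 significant figures: 6.21.

6.21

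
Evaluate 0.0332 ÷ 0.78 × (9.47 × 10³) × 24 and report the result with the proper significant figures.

9.7 × 10³

0.0332 ÷ 0.78 × (9.47 × 10³) × 24 = 9673.96923077…
Multiplication/division keeps the fewest significant figures: 0.0332 → 3 s.f., 0.78 → 2 s.f., 9.47 × 10³ → 3 s.f., 24 → 2 s.f.; limit is 2.
Rounded to 2 significant figures: 9.7 × 10³.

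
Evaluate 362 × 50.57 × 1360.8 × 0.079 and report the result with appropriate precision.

362 × 50.57 × 1360.8 × 0.079 = 1967990.13029…
Multiplication/division keeps the fewest significant figures: 362 → 3 s.f., 50.57 → 4 s.f., 1360.8 → 5 s.f., 0.079 → 2 s.f.; limit is 2.
Rounded to 2 significant figures: 2.0 × 10^6.

2.0 × 10^6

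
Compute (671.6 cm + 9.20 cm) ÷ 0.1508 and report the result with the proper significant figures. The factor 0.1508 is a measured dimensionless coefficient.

4515 cm

671.6 cm + 9.20 cm = 680.80 cm; the sum is limited to 1 decimal place (4 s.f.).
Carrying full precision, 680.80 ÷ 0.1508 = 4514.58885942… cm; 0.1508 has 4 s.f., so the result keeps min(4, 4) = 4 s.f.
Rounded to 4 significant figures: 4515 cm.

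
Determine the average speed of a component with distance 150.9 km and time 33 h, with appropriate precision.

4.6 km/h

average speed = 150.9 km ÷ 33 h = 4.57272727273… km/h.
150.9 has 4 significant figures; 33 has 2.
Division/multiplication keeps the fewest: 2 significant figures.
Rounded: 4.6 km/h.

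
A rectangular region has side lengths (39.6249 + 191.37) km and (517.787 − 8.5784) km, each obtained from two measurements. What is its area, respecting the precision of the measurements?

1.1762 × 10⁵ km²

39.6249 + 191.37 = 230.9949, limited to 2 d.p. → 5 s.f.; 517.787 − 8.5784 = 509.2086, limited to 3 d.p. → 6 s.f.
Carrying full precision, 230.9949 × 509.2086 = 117624.589636…; keep min(5, 6) = 5 s.f.
Rounded to 5 significant figures: 1.1762 × 10⁵ km².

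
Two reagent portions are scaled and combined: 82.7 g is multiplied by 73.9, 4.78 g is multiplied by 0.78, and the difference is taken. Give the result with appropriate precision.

6.11 × 10³ g

82.7 × 73.9 = 6111.53 → 6.11 × 10³ g (3 s.f., last digit at the 10^1 place).
4.78 × 0.78 = 3.7284 → 3.7 g (2 s.f., last digit at the 10^-1 place).
Difference: 6107.8016 g; keep the coarser place, 10^1.
Result: 6.11 × 10³ g.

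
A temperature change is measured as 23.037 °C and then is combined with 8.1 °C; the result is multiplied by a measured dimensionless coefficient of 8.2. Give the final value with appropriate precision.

2.6 × 10² °C

23.037 °C + 8.1 °C = 31.137 °C; the sum is limited to 1 decimal place (3 s.f.).
Carrying full precision, 31.137 × 8.2 = 255.3234 °C; 8.2 has 2 s.f., so the result keeps min(3, 2) = 2 s.f.
Rounded to 2 significant figures: 2.6 × 10² °C.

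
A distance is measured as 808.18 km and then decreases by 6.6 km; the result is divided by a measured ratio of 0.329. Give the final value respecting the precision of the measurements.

808.18 km − 6.6 km = 801.58 km; the difference is limited to 1 decimal place (4 s.f.).
Carrying full precision, 801.58 ÷ 0.329 = 2436.41337386… km; 0.329 has 3 s.f., so the result keeps min(4, 3) = 3 s.f.
Rounded to 3 significant figures: 2.44 × 10³ km.

2.44 × 10³ km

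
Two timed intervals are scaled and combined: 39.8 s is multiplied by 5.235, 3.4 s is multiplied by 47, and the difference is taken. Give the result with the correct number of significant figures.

5 × 10¹ s

39.8 × 5.235 = 208.353 → 2.08 × 10² s (3 s.f., last digit at the 10^0 place).
3.4 × 47 = 159.8 → 1.6 × 10² s (2 s.f., last digit at the 10^1 place).
Difference: 48.553 s; keep the coarser place, 10^1.
Result: 5 × 10¹ s.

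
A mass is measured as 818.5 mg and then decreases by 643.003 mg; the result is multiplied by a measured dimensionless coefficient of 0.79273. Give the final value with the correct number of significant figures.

818.5 mg − 643.003 mg = 175.497 mg; the difference is limited to 1 decimal place (4 s.f.).
Carrying full precision, 175.497 × 0.79273 = 139.12173681 mg; 0.79273 has 5 s.f., so the result keeps min(4, 5) = 4 s.f.
Rounded to 4 significant figures: 139.1 mg.

139.1 mg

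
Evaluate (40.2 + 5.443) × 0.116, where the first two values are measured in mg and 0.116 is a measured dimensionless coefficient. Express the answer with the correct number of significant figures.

40.2 mg + 5.443 mg = 45.643 mg; the sum is limited to 1 decimal place (3 s.f.).
Carrying full precision, 45.643 × 0.116 = 5.294588 mg; 0.116 has 3 s.f., so the result keeps min(3, 3) = 3 s.f.
Rounded to 3 significant figures: 5.29 mg.

5.29 mg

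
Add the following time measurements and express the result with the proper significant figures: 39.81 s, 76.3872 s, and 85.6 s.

39.81 s + 76.3872 s + 85.6 s = 201.7972 s.
Addition/subtraction keeps the fewest decimal places: 39.81 → 2 decimal places, 76.3872 → 4 decimal places, 85.6 → 1 decimal place; limit is 1.
Rounded to 1 decimal place: 201.8 s.

201.8 s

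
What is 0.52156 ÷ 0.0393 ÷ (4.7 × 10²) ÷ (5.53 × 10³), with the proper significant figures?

0.52156 ÷ 0.0393 ÷ (4.7 × 10²) ÷ (5.53 × 10³) = 0.00000510609319354…
Multiplication/division keeps the fewest significant figures: 0.52156 → 5 s.f., 0.0393 → 3 s.f., 4.7 × 10² → 2 s.f., 5.53 × 10³ → 3 s.f.; limit is 2.
Rounded to 2 significant figures: 5.1 × 10⁻⁶.

5.1 × 10⁻⁶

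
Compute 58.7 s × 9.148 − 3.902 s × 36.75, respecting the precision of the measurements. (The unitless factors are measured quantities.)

58.7 × 9.148 = 536.9876 → 537 s (3 s.f., last digit at the 10^0 place).
3.902 × 36.75 = 143.3985 → 143.4 s (4 s.f., last digit at the 10^-1 place).
Difference: 393.5891 s; keep the coarser place, 10^0.
Result: 394 s.

394 s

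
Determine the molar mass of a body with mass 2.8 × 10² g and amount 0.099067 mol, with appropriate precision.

molar mass = 2.8 × 10² g ÷ 0.099067 mol = 2826.3700324… g/mol.
2.8 × 10² has 2 significant figures; 0.099067 has 5.
Division/multiplication keeps the fewest: 2 significant figures.
Rounded: 2.8 × 10³ g/mol.

2.8 × 10³ g/mol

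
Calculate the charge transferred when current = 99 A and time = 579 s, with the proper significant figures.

charge transferred = 99 A × 579 s = 57321 C.
99 has 2 significant figures; 579 has 3.
Division/multiplication keeps the fewest: 2 significant figures.
Rounded: 5.7 × 10⁴ C.

5.7 × 10⁴ C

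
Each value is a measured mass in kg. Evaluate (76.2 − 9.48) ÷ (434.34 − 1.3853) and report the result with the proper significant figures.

0.154

76.2 − 9.48 = 66.72, limited to 1 d.p. → 3 s.f.; 434.34 − 1.3853 = 432.9547, limited to 2 d.p. → 5 s.f.
Carrying full precision, 66.72 ÷ 432.9547 = 0.154103882…; keep min(3, 5) = 3 s.f.
Rounded to 3 significant figures: 0.154.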